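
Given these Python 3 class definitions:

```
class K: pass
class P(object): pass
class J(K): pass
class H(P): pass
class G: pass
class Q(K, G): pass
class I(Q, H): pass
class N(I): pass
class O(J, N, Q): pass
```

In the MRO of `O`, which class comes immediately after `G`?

H

L[O] = O + merge(L[J], L[N], L[Q], [J N Q])
  take J:  [J K object] + [N I Q K G H P object] + [Q K G object] + [J N Q]
  take N:  [K object] + [N I Q K G H P object] + [Q K G object] + [N Q]
  take I:  [K object] + [I Q K G H P object] + [Q K G object] + [Q]
  take Q:  [K object] + [Q K G H P object] + [Q K G object] + [Q]
  take K:  [K object] + [K G H P object] + [K G object]
  take G:  [object] + [G H P object] + [G object]
  take H:  [object] + [H P object] + [object]
  take P:  [object] + [P object] + [object]
  take object:  [object] + [object] + [object]
MRO: O J N I Q K G H P object
G is at position 6; next is H.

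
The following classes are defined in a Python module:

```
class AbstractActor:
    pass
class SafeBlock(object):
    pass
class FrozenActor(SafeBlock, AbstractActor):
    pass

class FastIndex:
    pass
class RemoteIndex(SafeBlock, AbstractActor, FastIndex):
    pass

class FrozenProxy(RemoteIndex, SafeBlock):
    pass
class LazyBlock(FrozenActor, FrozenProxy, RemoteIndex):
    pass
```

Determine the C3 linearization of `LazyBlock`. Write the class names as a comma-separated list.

LazyBlock, FrozenActor, FrozenProxy, RemoteIndex, SafeBlock, AbstractActor, FastIndex, object

L[LazyBlock] = LazyBlock + merge(L[FrozenActor], L[FrozenProxy], L[RemoteIndex], [FrozenActor FrozenProxy RemoteIndex])
  take FrozenActor:  [FrozenActor SafeBlock AbstractActor object] + [FrozenProxy RemoteIndex SafeBlock AbstractActor FastIndex object] + [RemoteIndex SafeBlock AbstractActor FastIndex object] + [FrozenActor FrozenProxy RemoteIndex]
  take FrozenProxy:  [SafeBlock AbstractActor object] + [FrozenProxy RemoteIndex SafeBlock AbstractActor FastIndex object] + [RemoteIndex SafeBlock AbstractActor FastIndex object] + [FrozenProxy RemoteIndex]
  take RemoteIndex:  [SafeBlock AbstractActor object] + [RemoteIndex SafeBlock AbstractActor FastIndex object] + [RemoteIndex SafeBlock AbstractActor FastIndex object] + [RemoteIndex]
  take SafeBlock:  [SafeBlock AbstractActor object] + [SafeBlock AbstractActor FastIndex object] + [SafeBlock AbstractActor FastIndex object]
  take AbstractActor:  [AbstractActor object] + [AbstractActor FastIndex object] + [AbstractActor FastIndex object]
  take FastIndex:  [object] + [FastIndex object] + [FastIndex object]
  take object:  [object] + [object] + [object]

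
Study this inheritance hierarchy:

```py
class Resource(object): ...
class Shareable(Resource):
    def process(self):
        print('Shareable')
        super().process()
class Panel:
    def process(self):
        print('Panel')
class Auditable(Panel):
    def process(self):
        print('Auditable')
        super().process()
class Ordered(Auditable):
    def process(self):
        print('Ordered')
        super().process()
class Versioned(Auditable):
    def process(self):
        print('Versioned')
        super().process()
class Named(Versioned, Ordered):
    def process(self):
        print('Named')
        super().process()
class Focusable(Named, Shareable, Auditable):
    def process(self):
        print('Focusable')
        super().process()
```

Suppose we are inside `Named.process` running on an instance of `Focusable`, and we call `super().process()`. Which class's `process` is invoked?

L[Focusable] = Focusable + merge(L[Named], L[Shareable], L[Auditable], [Named Shareable Auditable])
  take Named:  [Named Versioned Ordered Auditable Panel object] + [Shareable Resource object] + [Auditable Panel object] + [Named Shareable Auditable]
  take Versioned:  [Versioned Ordered Auditable Panel object] + [Shareable Resource object] + [Auditable Panel object] + [Shareable Auditable]
  take Ordered:  [Ordered Auditable Panel object] + [Shareable Resource object] + [Auditable Panel object] + [Shareable Auditable]
  take Shareable:  [Auditable Panel object] + [Shareable Resource object] + [Auditable Panel object] + [Shareable Auditable]
  take Auditable:  [Auditable Panel object] + [Resource object] + [Auditable Panel object] + [Auditable]
  take Panel:  [Panel object] + [Resource object] + [Panel object]
  take Resource:  [object] + [Resource object] + [object]
  take object:  [object] + [object] + [object]
MRO: Focusable Named Versioned Ordered Shareable Auditable Panel Resource object
super() in Named.process on a Focusable instance goes to the class after Named in Focusable's MRO: Versioned.

Versioned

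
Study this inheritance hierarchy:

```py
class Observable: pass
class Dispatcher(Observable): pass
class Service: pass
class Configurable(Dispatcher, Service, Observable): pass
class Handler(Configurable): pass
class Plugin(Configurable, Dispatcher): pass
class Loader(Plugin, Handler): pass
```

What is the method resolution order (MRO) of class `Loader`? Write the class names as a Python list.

[Loader, Plugin, Handler, Configurable, Dispatcher, Service, Observable, object]

L[Loader] = Loader + merge(L[Plugin], L[Handler], [Plugin Handler])
  take Plugin:  [Plugin Configurable Dispatcher Service Observable object] + [Handler Configurable Dispatcher Service Observable object] + [Plugin Handler]
  take Handler:  [Configurable Dispatcher Service Observable object] + [Handler Configurable Dispatcher Service Observable object] + [Handler]
  take Configurable:  [Configurable Dispatcher Service Observable object] + [Configurable Dispatcher Service Observable object]
  take Dispatcher:  [Dispatcher Service Observable object] + [Dispatcher Service Observable object]
  take Service:  [Service Observable object] + [Service Observable object]
  take Observable:  [Observable object] + [Observable object]
  take object:  [object] + [object]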